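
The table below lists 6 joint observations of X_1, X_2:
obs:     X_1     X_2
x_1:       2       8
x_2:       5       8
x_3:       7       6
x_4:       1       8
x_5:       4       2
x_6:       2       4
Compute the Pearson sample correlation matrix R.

Step 1 — column means:
  mean(X_1) = (2 + 5 + 7 + 1 + 4 + 2) / 6 = 21/6 = 3.5
  mean(X_2) = (8 + 8 + 6 + 8 + 2 + 4) / 6 = 36/6 = 6

Step 2 — sample variances and covariances s[i,j] = (1/(n-1)) · Σ_k (x_{k,i} - mean_i) · (x_{k,j} - mean_j), with n-1 = 5:
  s[X_1,X_1] = ((-1.5)·(-1.5) + (1.5)·(1.5) + (3.5)·(3.5) + (-2.5)·(-2.5) + (0.5)·(0.5) + (-1.5)·(-1.5)) / 5 = 25.5/5 = 5.1
  s[X_1,X_2] = ((-1.5)·(2) + (1.5)·(2) + (3.5)·(0) + (-2.5)·(2) + (0.5)·(-4) + (-1.5)·(-2)) / 5 = -4/5 = -0.8
  s[X_2,X_2] = ((2)·(2) + (2)·(2) + (0)·(0) + (2)·(2) + (-4)·(-4) + (-2)·(-2)) / 5 = 32/5 = 6.4
  Sample standard deviations s_i = √(s[i,i]):
  s(X_1) = √(5.1) = 2.2583
  s(X_2) = √(6.4) = 2.5298

Step 3 — r_{ij} = s_{ij} / (s_i · s_j):
  r[X_1,X_1] = 1 (diagonal).
  r[X_1,X_2] = -0.8 / (2.2583 · 2.5298) = -0.8 / 5.7131 = -0.14
  r[X_2,X_2] = 1 (diagonal).

R is symmetric with unit diagonal. Assembling:

R = [[1, -0.14],
 [-0.14, 1]]


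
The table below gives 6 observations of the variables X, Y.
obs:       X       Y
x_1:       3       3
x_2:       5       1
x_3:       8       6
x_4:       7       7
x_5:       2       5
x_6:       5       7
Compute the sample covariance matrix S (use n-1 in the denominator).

Step 1 — column means:
  mean(X) = (3 + 5 + 8 + 7 + 2 + 5) / 6 = 30/6 = 5
  mean(Y) = (3 + 1 + 6 + 7 + 5 + 7) / 6 = 29/6 = 4.8333

Step 2 — sample covariance S[i,j] = (1/(n-1)) · Σ_k (x_{k,i} - mean_i) · (x_{k,j} - mean_j), with n-1 = 5.
  S[X,X] = ((-2)·(-2) + (0)·(0) + (3)·(3) + (2)·(2) + (-3)·(-3) + (0)·(0)) / 5 = 26/5 = 5.2
  S[X,Y] = ((-2)·(-1.8333) + (0)·(-3.8333) + (3)·(1.1667) + (2)·(2.1667) + (-3)·(0.1667) + (0)·(2.1667)) / 5 = 11/5 = 2.2
  S[Y,Y] = ((-1.8333)·(-1.8333) + (-3.8333)·(-3.8333) + (1.1667)·(1.1667) + (2.1667)·(2.1667) + (0.1667)·(0.1667) + (2.1667)·(2.1667)) / 5 = 28.8333/5 = 5.7667

S is symmetric (S[j,i] = S[i,j]). Assembling:

S = [[5.2, 2.2],
 [2.2, 5.7667]]


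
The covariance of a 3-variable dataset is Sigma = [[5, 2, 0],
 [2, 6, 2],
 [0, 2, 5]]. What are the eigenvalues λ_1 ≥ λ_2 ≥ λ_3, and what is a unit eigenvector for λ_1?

Step 1 — characteristic polynomial p(λ) = det(λI - Sigma) = λ³ - tr·λ² + c_1·λ - det, where tr = trace, c_1 = sum of the principal 2×2 minors, det = det(Sigma):
  tr = 5 + 6 + 5 = 16,
  c_1 = (5·6 - (2)²) + (5·5 - (0)²) + (6·5 - (2)²) = 26 + 25 + 26 = 77,
  det = 5·(6·5 - (2)²) - (2)·((2)·5 - (2)·(0)) + (0)·((2)·(2) - 6·(0)) = 5·(26) - (2)·(10) + (0)·(4) = 110.
  So p(λ) = λ³ - 16λ² + 77λ - 110.
Step 2 — look for an integer root (rational root theorem: any rational root is an integer divisor of 110). Testing λ = 5:
  p(5) = 125 - 400 + 385 - 110 = 0  ✓
  Dividing out (λ - 5): p(λ) = (λ - 5)(λ² - 11λ + 22).
Step 3 — remaining eigenvalues from the quadratic λ² - 11λ + 22 = 0:
  Δ = 11² - 4·22 = 121 - 88 = 33,  λ = (11 ± √33)/2 = (11 ± 5.7446)/2 ≈ 8.3723 or 2.6277.
  Sorted: λ_1 = 8.3723,  λ_2 = 5,  λ_3 = 2.6277  (check: sum = 16 = tr ✓).

Step 4 — unit eigenvector for λ_1 ≈ 8.3723: v spans the null space of (Sigma - λ_1 I), whose rows are
  r_1 = (-3.3723, 2, 0),  r_2 = (2, -2.3723, 2),  r_3 = (0, 2, -3.3723).
  v is orthogonal to every row, so take v ∝ r_1 × r_2 = ((2)·(2) - (0)·(-2.3723), (0)·(2) - (-3.3723)·(2), (-3.3723)·(-2.3723) - (2)·(2)) ≈ (4, 6.7446, 4).
  Let u = (4, 6.7446, 4).
  ||u|| = √((4)² + (6.7446)² + (4)²) = √(77.4891) ≈ 8.8028,  v_1 = u/||u|| ≈ (0.4544, 0.7662, 0.4544) (||v_1|| = 1).

λ_1 = 8.3723,  λ_2 = 5,  λ_3 = 2.6277;  v_1 ≈ (0.4544, 0.7662, 0.4544)


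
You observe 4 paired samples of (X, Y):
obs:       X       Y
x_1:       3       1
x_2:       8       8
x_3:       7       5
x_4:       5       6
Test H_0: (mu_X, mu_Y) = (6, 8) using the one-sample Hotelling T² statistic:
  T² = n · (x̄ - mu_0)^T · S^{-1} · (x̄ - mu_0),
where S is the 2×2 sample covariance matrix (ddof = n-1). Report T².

Step 1 — sample mean vector:
  mean(X) = (3 + 8 + 7 + 5) / 4 = 23/4 = 5.75
  mean(Y) = (1 + 8 + 5 + 6) / 4 = 20/4 = 5
  x̄ = (5.75, 5),  deviation x̄ - mu_0 = (5.75, 5) - (6, 8) = (-0.25, -3).

Step 2 — sample covariance matrix, S[i,j] = (1/(n-1)) · Σ_k (x_{k,i} - mean_i) · (x_{k,j} - mean_j), divisor n-1 = 3:
  S[X,X] = ((-2.75)·(-2.75) + (2.25)·(2.25) + (1.25)·(1.25) + (-0.75)·(-0.75)) / 3 = 14.75/3 = 4.9167
  S[X,Y] = ((-2.75)·(-4) + (2.25)·(3) + (1.25)·(0) + (-0.75)·(1)) / 3 = 17/3 = 5.6667
  S[Y,Y] = ((-4)·(-4) + (3)·(3) + (0)·(0) + (1)·(1)) / 3 = 26/3 = 8.6667
  S = [[4.9167, 5.6667],
 [5.6667, 8.6667]].

Step 3 — invert S. det(S) = 4.9167·8.6667 - (5.6667)² = 10.5.
  S^{-1} = (1/det) · [[d, -b], [-b, a]] = [[0.8254, -0.5397],
 [-0.5397, 0.4683]].

Step 4 — quadratic form (x̄ - mu_0)^T · S^{-1} · (x̄ - mu_0):
  S^{-1} · (x̄ - mu_0) = (1.4127, -1.2698),
  (x̄ - mu_0)^T · [...] = (-0.25)·(1.4127) + (-3)·(-1.2698) = 3.4563.

Step 5 — scale by n: T² = 4 · 3.4563 = 13.8254.

T² ≈ 13.8254


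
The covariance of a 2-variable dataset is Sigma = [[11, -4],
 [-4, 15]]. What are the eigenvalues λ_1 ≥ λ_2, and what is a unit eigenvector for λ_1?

Step 1 — characteristic polynomial of 2×2 Sigma:
  det(Sigma - λI) = λ² - trace · λ + det = 0.
  trace = 11 + 15 = 26, det = 11·15 - (-4)² = 149.
Step 2 — discriminant:
  Δ = trace² - 4·det = 676 - 596 = 80.
Step 3 — eigenvalues:
  λ = (trace ± √Δ)/2 = (26 ± 8.9443)/2,
  λ_1 = 17.4721,  λ_2 = 8.5279.

Step 4 — unit eigenvector for λ_1: solve (Sigma - λ_1 I)v = 0. First row:
  (11 - 17.4721)·v_x + (-4)·v_y = 0, i.e. (-6.4721)·v_x + (-4)·v_y = 0,
  so v ∝ (b, λ_1 - a) = (-4, 6.4721); multiply by -1 so the first entry is positive: u = (4, -6.4721).
  ||u|| = √((4)² + (-6.4721)²) = √(57.8885) ≈ 7.6085,
  v_1 = u/||u|| ≈ (0.5257, -0.8507) (||v_1|| = 1).

λ_1 = 17.4721,  λ_2 = 8.5279;  v_1 ≈ (0.5257, -0.8507)


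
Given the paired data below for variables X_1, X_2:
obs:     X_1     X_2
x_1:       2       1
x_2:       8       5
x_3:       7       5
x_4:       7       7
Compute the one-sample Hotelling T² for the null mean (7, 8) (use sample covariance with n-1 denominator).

Step 1 — sample mean vector:
  mean(X_1) = (2 + 8 + 7 + 7) / 4 = 24/4 = 6
  mean(X_2) = (1 + 5 + 5 + 7) / 4 = 18/4 = 4.5
  x̄ = (6, 4.5),  deviation x̄ - mu_0 = (6, 4.5) - (7, 8) = (-1, -3.5).

Step 2 — sample covariance matrix, S[i,j] = (1/(n-1)) · Σ_k (x_{k,i} - mean_i) · (x_{k,j} - mean_j), divisor n-1 = 3:
  S[X_1,X_1] = ((-4)·(-4) + (2)·(2) + (1)·(1) + (1)·(1)) / 3 = 22/3 = 7.3333
  S[X_1,X_2] = ((-4)·(-3.5) + (2)·(0.5) + (1)·(0.5) + (1)·(2.5)) / 3 = 18/3 = 6
  S[X_2,X_2] = ((-3.5)·(-3.5) + (0.5)·(0.5) + (0.5)·(0.5) + (2.5)·(2.5)) / 3 = 19/3 = 6.3333
  S = [[7.3333, 6],
 [6, 6.3333]].

Step 3 — invert S. det(S) = 7.3333·6.3333 - (6)² = 10.4444.
  S^{-1} = (1/det) · [[d, -b], [-b, a]] = [[0.6064, -0.5745],
 [-0.5745, 0.7021]].

Step 4 — quadratic form (x̄ - mu_0)^T · S^{-1} · (x̄ - mu_0):
  S^{-1} · (x̄ - mu_0) = (1.4043, -1.883),
  (x̄ - mu_0)^T · [...] = (-1)·(1.4043) + (-3.5)·(-1.883) = 5.1862.

Step 5 — scale by n: T² = 4 · 5.1862 = 20.7447.

T² ≈ 20.7447


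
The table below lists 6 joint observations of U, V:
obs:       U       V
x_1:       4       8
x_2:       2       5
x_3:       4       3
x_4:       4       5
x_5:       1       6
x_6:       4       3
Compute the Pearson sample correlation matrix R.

Step 1 — column means:
  mean(U) = (4 + 2 + 4 + 4 + 1 + 4) / 6 = 19/6 = 3.1667
  mean(V) = (8 + 5 + 3 + 5 + 6 + 3) / 6 = 30/6 = 5

Step 2 — sample variances and covariances s[i,j] = (1/(n-1)) · Σ_k (x_{k,i} - mean_i) · (x_{k,j} - mean_j), with n-1 = 5:
  s[U,U] = ((0.8333)·(0.8333) + (-1.1667)·(-1.1667) + (0.8333)·(0.8333) + (0.8333)·(0.8333) + (-2.1667)·(-2.1667) + (0.8333)·(0.8333)) / 5 = 8.8333/5 = 1.7667
  s[U,V] = ((0.8333)·(3) + (-1.1667)·(0) + (0.8333)·(-2) + (0.8333)·(0) + (-2.1667)·(1) + (0.8333)·(-2)) / 5 = -3/5 = -0.6
  s[V,V] = ((3)·(3) + (0)·(0) + (-2)·(-2) + (0)·(0) + (1)·(1) + (-2)·(-2)) / 5 = 18/5 = 3.6
  Sample standard deviations s_i = √(s[i,i]):
  s(U) = √(1.7667) = 1.3292
  s(V) = √(3.6) = 1.8974

Step 3 — r_{ij} = s_{ij} / (s_i · s_j):
  r[U,U] = 1 (diagonal).
  r[U,V] = -0.6 / (1.3292 · 1.8974) = -0.6 / 2.5219 = -0.2379
  r[V,V] = 1 (diagonal).

R is symmetric with unit diagonal. Assembling:

R = [[1, -0.2379],
 [-0.2379, 1]]


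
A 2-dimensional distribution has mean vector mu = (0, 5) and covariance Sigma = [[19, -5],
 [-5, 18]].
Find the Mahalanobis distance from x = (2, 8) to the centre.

Step 1 — centre the observation: (x - mu) = (2, 3).

Step 2 — invert Sigma. det(Sigma) = 19·18 - (-5)² = 317.
  Sigma^{-1} = (1/det) · [[d, -b], [-b, a]] = [[0.0568, 0.0158],
 [0.0158, 0.0599]].

Step 3 — form the quadratic (x - mu)^T · Sigma^{-1} · (x - mu):
  Sigma^{-1} · (x - mu) = (0.1609, 0.2114).
  (x - mu)^T · [Sigma^{-1} · (x - mu)] = (2)·(0.1609) + (3)·(0.2114) = 0.9558.

Step 4 — take square root: d = √(0.9558) ≈ 0.9777.

d(x, mu) = √(0.9558) ≈ 0.9777


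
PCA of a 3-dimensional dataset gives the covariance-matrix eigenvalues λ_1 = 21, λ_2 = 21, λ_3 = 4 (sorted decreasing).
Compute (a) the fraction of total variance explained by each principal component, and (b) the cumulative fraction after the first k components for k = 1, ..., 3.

Step 1 — total variance = trace(Sigma) = Σ λ_i = 21 + 21 + 4 = 46.

Step 2 — fraction explained by component i = λ_i / Σ λ:
  PC1: 21/46 = 0.4565
  PC2: 21/46 = 0.4565
  PC3: 4/46 = 0.087

Step 3 — cumulative fraction after k components = (λ_1 + ... + λ_k) / Σ λ:
  k = 1: 21/46 = 0.4565
  k = 2: (21 + 21)/46 = 42/46 = 0.913
  k = 3: (21 + 21 + 4)/46 = 46/46 = 1

Summary (fraction, with percent):

explained: PC1 0.4565 (45.65%), PC2 0.4565 (45.65%), PC3 0.087 (8.7%);  cumulative: 0.4565, 0.913, 1


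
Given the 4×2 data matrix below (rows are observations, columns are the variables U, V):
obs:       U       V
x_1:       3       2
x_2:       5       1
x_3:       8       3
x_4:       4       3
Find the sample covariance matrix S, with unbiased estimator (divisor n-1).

Step 1 — column means:
  mean(U) = (3 + 5 + 8 + 4) / 4 = 20/4 = 5
  mean(V) = (2 + 1 + 3 + 3) / 4 = 9/4 = 2.25

Step 2 — sample covariance S[i,j] = (1/(n-1)) · Σ_k (x_{k,i} - mean_i) · (x_{k,j} - mean_j), with n-1 = 3.
  S[U,U] = ((-2)·(-2) + (0)·(0) + (3)·(3) + (-1)·(-1)) / 3 = 14/3 = 4.6667
  S[U,V] = ((-2)·(-0.25) + (0)·(-1.25) + (3)·(0.75) + (-1)·(0.75)) / 3 = 2/3 = 0.6667
  S[V,V] = ((-0.25)·(-0.25) + (-1.25)·(-1.25) + (0.75)·(0.75) + (0.75)·(0.75)) / 3 = 2.75/3 = 0.9167

S is symmetric (S[j,i] = S[i,j]). Assembling:

S = [[4.6667, 0.6667],
 [0.6667, 0.9167]]


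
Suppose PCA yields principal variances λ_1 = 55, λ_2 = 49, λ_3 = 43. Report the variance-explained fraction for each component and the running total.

Step 1 — total variance = trace(Sigma) = Σ λ_i = 55 + 49 + 43 = 147.

Step 2 — fraction explained by component i = λ_i / Σ λ:
  PC1: 55/147 = 0.3741
  PC2: 49/147 = 0.3333
  PC3: 43/147 = 0.2925

Step 3 — cumulative fraction after k components = (λ_1 + ... + λ_k) / Σ λ:
  k = 1: 55/147 = 0.3741
  k = 2: (55 + 49)/147 = 104/147 = 0.7075
  k = 3: (55 + 49 + 43)/147 = 147/147 = 1

Summary (fraction, with percent):

explained: PC1 0.3741 (37.41%), PC2 0.3333 (33.33%), PC3 0.2925 (29.25%);  cumulative: 0.3741, 0.7075, 1


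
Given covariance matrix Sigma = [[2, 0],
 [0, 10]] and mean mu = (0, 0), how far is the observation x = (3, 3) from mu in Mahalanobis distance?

Step 1 — centre the observation: (x - mu) = (3, 3).

Step 2 — invert Sigma. det(Sigma) = 2·10 - (0)² = 20.
  Sigma^{-1} = (1/det) · [[d, -b], [-b, a]] = [[0.5, 0],
 [0, 0.1]].

Step 3 — form the quadratic (x - mu)^T · Sigma^{-1} · (x - mu):
  Sigma^{-1} · (x - mu) = (1.5, 0.3).
  (x - mu)^T · [Sigma^{-1} · (x - mu)] = (3)·(1.5) + (3)·(0.3) = 5.4.

Step 4 — take square root: d = √(5.4) ≈ 2.3238.

d(x, mu) = √(5.4) ≈ 2.3238


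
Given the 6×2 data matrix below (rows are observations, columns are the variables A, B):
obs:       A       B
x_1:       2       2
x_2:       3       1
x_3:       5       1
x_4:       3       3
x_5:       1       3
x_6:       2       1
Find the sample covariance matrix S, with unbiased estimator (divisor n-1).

Step 1 — column means:
  mean(A) = (2 + 3 + 5 + 3 + 1 + 2) / 6 = 16/6 = 2.6667
  mean(B) = (2 + 1 + 1 + 3 + 3 + 1) / 6 = 11/6 = 1.8333

Step 2 — sample covariance S[i,j] = (1/(n-1)) · Σ_k (x_{k,i} - mean_i) · (x_{k,j} - mean_j), with n-1 = 5.
  S[A,A] = ((-0.6667)·(-0.6667) + (0.3333)·(0.3333) + (2.3333)·(2.3333) + (0.3333)·(0.3333) + (-1.6667)·(-1.6667) + (-0.6667)·(-0.6667)) / 5 = 9.3333/5 = 1.8667
  S[A,B] = ((-0.6667)·(0.1667) + (0.3333)·(-0.8333) + (2.3333)·(-0.8333) + (0.3333)·(1.1667) + (-1.6667)·(1.1667) + (-0.6667)·(-0.8333)) / 5 = -3.3333/5 = -0.6667
  S[B,B] = ((0.1667)·(0.1667) + (-0.8333)·(-0.8333) + (-0.8333)·(-0.8333) + (1.1667)·(1.1667) + (1.1667)·(1.1667) + (-0.8333)·(-0.8333)) / 5 = 4.8333/5 = 0.9667

S is symmetric (S[j,i] = S[i,j]). Assembling:

S = [[1.8667, -0.6667],
 [-0.6667, 0.9667]]


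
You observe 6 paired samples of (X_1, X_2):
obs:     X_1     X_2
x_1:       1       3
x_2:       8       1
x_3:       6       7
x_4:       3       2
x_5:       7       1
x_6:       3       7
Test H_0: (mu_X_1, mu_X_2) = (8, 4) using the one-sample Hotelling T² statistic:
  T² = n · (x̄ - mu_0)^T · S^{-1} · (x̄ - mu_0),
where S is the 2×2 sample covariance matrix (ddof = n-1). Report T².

Step 1 — sample mean vector:
  mean(X_1) = (1 + 8 + 6 + 3 + 7 + 3) / 6 = 28/6 = 4.6667
  mean(X_2) = (3 + 1 + 7 + 2 + 1 + 7) / 6 = 21/6 = 3.5
  x̄ = (4.6667, 3.5),  deviation x̄ - mu_0 = (4.6667, 3.5) - (8, 4) = (-3.3333, -0.5).

Step 2 — sample covariance matrix, S[i,j] = (1/(n-1)) · Σ_k (x_{k,i} - mean_i) · (x_{k,j} - mean_j), divisor n-1 = 5:
  S[X_1,X_1] = ((-3.6667)·(-3.6667) + (3.3333)·(3.3333) + (1.3333)·(1.3333) + (-1.6667)·(-1.6667) + (2.3333)·(2.3333) + (-1.6667)·(-1.6667)) / 5 = 37.3333/5 = 7.4667
  S[X_1,X_2] = ((-3.6667)·(-0.5) + (3.3333)·(-2.5) + (1.3333)·(3.5) + (-1.6667)·(-1.5) + (2.3333)·(-2.5) + (-1.6667)·(3.5)) / 5 = -11/5 = -2.2
  S[X_2,X_2] = ((-0.5)·(-0.5) + (-2.5)·(-2.5) + (3.5)·(3.5) + (-1.5)·(-1.5) + (-2.5)·(-2.5) + (3.5)·(3.5)) / 5 = 39.5/5 = 7.9
  S = [[7.4667, -2.2],
 [-2.2, 7.9]].

Step 3 — invert S. det(S) = 7.4667·7.9 - (-2.2)² = 54.1467.
  S^{-1} = (1/det) · [[d, -b], [-b, a]] = [[0.1459, 0.0406],
 [0.0406, 0.1379]].

Step 4 — quadratic form (x̄ - mu_0)^T · S^{-1} · (x̄ - mu_0):
  S^{-1} · (x̄ - mu_0) = (-0.5066, -0.2044),
  (x̄ - mu_0)^T · [...] = (-3.3333)·(-0.5066) + (-0.5)·(-0.2044) = 1.791.

Step 5 — scale by n: T² = 6 · 1.791 = 10.7461.

T² ≈ 10.7461


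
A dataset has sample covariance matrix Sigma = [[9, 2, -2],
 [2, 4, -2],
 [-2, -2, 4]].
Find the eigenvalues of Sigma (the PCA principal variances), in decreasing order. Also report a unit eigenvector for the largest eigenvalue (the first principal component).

Step 1 — characteristic polynomial p(λ) = det(λI - Sigma) = λ³ - tr·λ² + c_1·λ - det, where tr = trace, c_1 = sum of the principal 2×2 minors, det = det(Sigma):
  tr = 9 + 4 + 4 = 17,
  c_1 = (9·4 - (2)²) + (9·4 - (-2)²) + (4·4 - (-2)²) = 32 + 32 + 12 = 76,
  det = 9·(4·4 - (-2)²) - (2)·((2)·4 - (-2)·(-2)) + (-2)·((2)·(-2) - 4·(-2)) = 9·(12) - (2)·(4) + (-2)·(4) = 92.
  So p(λ) = λ³ - 17λ² + 76λ - 92.
Step 2 — look for an integer root (rational root theorem: any rational root is an integer divisor of 92). Testing λ = 2:
  p(2) = 8 - 68 + 152 - 92 = 0  ✓
  Dividing out (λ - 2): p(λ) = (λ - 2)(λ² - 15λ + 46).
Step 3 — remaining eigenvalues from the quadratic λ² - 15λ + 46 = 0:
  Δ = 15² - 4·46 = 225 - 184 = 41,  λ = (15 ± √41)/2 = (15 ± 6.4031)/2 ≈ 10.7016 or 4.2984.
  Sorted: λ_1 = 10.7016,  λ_2 = 4.2984,  λ_3 = 2  (check: sum = 17 = tr ✓).

Step 4 — unit eigenvector for λ_1 ≈ 10.7016: v spans the null space of (Sigma - λ_1 I), whose rows are
  r_1 = (-1.7016, 2, -2),  r_2 = (2, -6.7016, -2),  r_3 = (-2, -2, -6.7016).
  v is orthogonal to every row, so take v ∝ r_1 × r_2 = ((2)·(-2) - (-2)·(-6.7016), (-2)·(2) - (-1.7016)·(-2), (-1.7016)·(-6.7016) - (2)·(2)) ≈ (-17.4031, -7.4031, 7.4031).
  Rescale (multiply by -1 so the first nonzero entry is positive): u = (17.4031, 7.4031, -7.4031).
  ||u|| = √((17.4031)² + (7.4031)² + (-7.4031)²) = √(412.4812) ≈ 20.3096,  v_1 = u/||u|| ≈ (0.8569, 0.3645, -0.3645) (||v_1|| = 1).

λ_1 = 10.7016,  λ_2 = 4.2984,  λ_3 = 2;  v_1 ≈ (0.8569, 0.3645, -0.3645)


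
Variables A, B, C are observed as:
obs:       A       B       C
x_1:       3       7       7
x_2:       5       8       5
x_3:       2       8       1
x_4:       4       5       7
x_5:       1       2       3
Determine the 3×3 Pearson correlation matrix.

Step 1 — column means:
  mean(A) = (3 + 5 + 2 + 4 + 1) / 5 = 15/5 = 3
  mean(B) = (7 + 8 + 8 + 5 + 2) / 5 = 30/5 = 6
  mean(C) = (7 + 5 + 1 + 7 + 3) / 5 = 23/5 = 4.6

Step 2 — sample variances and covariances s[i,j] = (1/(n-1)) · Σ_k (x_{k,i} - mean_i) · (x_{k,j} - mean_j), with n-1 = 4:
  s[A,A] = ((0)·(0) + (2)·(2) + (-1)·(-1) + (1)·(1) + (-2)·(-2)) / 4 = 10/4 = 2.5
  s[A,B] = ((0)·(1) + (2)·(2) + (-1)·(2) + (1)·(-1) + (-2)·(-4)) / 4 = 9/4 = 2.25
  s[A,C] = ((0)·(2.4) + (2)·(0.4) + (-1)·(-3.6) + (1)·(2.4) + (-2)·(-1.6)) / 4 = 10/4 = 2.5
  s[B,B] = ((1)·(1) + (2)·(2) + (2)·(2) + (-1)·(-1) + (-4)·(-4)) / 4 = 26/4 = 6.5
  s[B,C] = ((1)·(2.4) + (2)·(0.4) + (2)·(-3.6) + (-1)·(2.4) + (-4)·(-1.6)) / 4 = 0/4 = 0
  s[C,C] = ((2.4)·(2.4) + (0.4)·(0.4) + (-3.6)·(-3.6) + (2.4)·(2.4) + (-1.6)·(-1.6)) / 4 = 27.2/4 = 6.8
  Sample standard deviations s_i = √(s[i,i]):
  s(A) = √(2.5) = 1.5811
  s(B) = √(6.5) = 2.5495
  s(C) = √(6.8) = 2.6077

Step 3 — r_{ij} = s_{ij} / (s_i · s_j):
  r[A,A] = 1 (diagonal).
  r[A,B] = 2.25 / (1.5811 · 2.5495) = 2.25 / 4.0311 = 0.5582
  r[A,C] = 2.5 / (1.5811 · 2.6077) = 2.5 / 4.1231 = 0.6063
  r[B,B] = 1 (diagonal).
  r[B,C] = 0 / (2.5495 · 2.6077) = 0 / 6.6483 = 0
  r[C,C] = 1 (diagonal).

R is symmetric with unit diagonal. Assembling:

R = [[1, 0.5582, 0.6063],
 [0.5582, 1, 0],
 [0.6063, 0, 1]]


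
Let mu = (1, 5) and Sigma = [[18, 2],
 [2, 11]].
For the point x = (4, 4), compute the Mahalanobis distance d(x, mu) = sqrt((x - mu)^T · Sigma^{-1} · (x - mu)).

Step 1 — centre the observation: (x - mu) = (3, -1).

Step 2 — invert Sigma. det(Sigma) = 18·11 - (2)² = 194.
  Sigma^{-1} = (1/det) · [[d, -b], [-b, a]] = [[0.0567, -0.0103],
 [-0.0103, 0.0928]].

Step 3 — form the quadratic (x - mu)^T · Sigma^{-1} · (x - mu):
  Sigma^{-1} · (x - mu) = (0.1804, -0.1237).
  (x - mu)^T · [Sigma^{-1} · (x - mu)] = (3)·(0.1804) + (-1)·(-0.1237) = 0.6649.

Step 4 — take square root: d = √(0.6649) ≈ 0.8154.

d(x, mu) = √(0.6649) ≈ 0.8154


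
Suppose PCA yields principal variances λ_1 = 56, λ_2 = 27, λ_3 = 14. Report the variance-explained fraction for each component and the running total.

Step 1 — total variance = trace(Sigma) = Σ λ_i = 56 + 27 + 14 = 97.

Step 2 — fraction explained by component i = λ_i / Σ λ:
  PC1: 56/97 = 0.5773
  PC2: 27/97 = 0.2784
  PC3: 14/97 = 0.1443

Step 3 — cumulative fraction after k components = (λ_1 + ... + λ_k) / Σ λ:
  k = 1: 56/97 = 0.5773
  k = 2: (56 + 27)/97 = 83/97 = 0.8557
  k = 3: (56 + 27 + 14)/97 = 97/97 = 1

Summary (fraction, with percent):

explained: PC1 0.5773 (57.73%), PC2 0.2784 (27.84%), PC3 0.1443 (14.43%);  cumulative: 0.5773, 0.8557, 1


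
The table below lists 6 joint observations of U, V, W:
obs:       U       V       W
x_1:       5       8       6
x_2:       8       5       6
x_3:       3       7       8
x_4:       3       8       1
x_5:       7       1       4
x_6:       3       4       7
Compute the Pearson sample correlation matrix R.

Step 1 — column means:
  mean(U) = (5 + 8 + 3 + 3 + 7 + 3) / 6 = 29/6 = 4.8333
  mean(V) = (8 + 5 + 7 + 8 + 1 + 4) / 6 = 33/6 = 5.5
  mean(W) = (6 + 6 + 8 + 1 + 4 + 7) / 6 = 32/6 = 5.3333

Step 2 — sample variances and covariances s[i,j] = (1/(n-1)) · Σ_k (x_{k,i} - mean_i) · (x_{k,j} - mean_j), with n-1 = 5:
  s[U,U] = ((0.1667)·(0.1667) + (3.1667)·(3.1667) + (-1.8333)·(-1.8333) + (-1.8333)·(-1.8333) + (2.1667)·(2.1667) + (-1.8333)·(-1.8333)) / 5 = 24.8333/5 = 4.9667
  s[U,V] = ((0.1667)·(2.5) + (3.1667)·(-0.5) + (-1.8333)·(1.5) + (-1.8333)·(2.5) + (2.1667)·(-4.5) + (-1.8333)·(-1.5)) / 5 = -15.5/5 = -3.1
  s[U,W] = ((0.1667)·(0.6667) + (3.1667)·(0.6667) + (-1.8333)·(2.6667) + (-1.8333)·(-4.3333) + (2.1667)·(-1.3333) + (-1.8333)·(1.6667)) / 5 = -0.6667/5 = -0.1333
  s[V,V] = ((2.5)·(2.5) + (-0.5)·(-0.5) + (1.5)·(1.5) + (2.5)·(2.5) + (-4.5)·(-4.5) + (-1.5)·(-1.5)) / 5 = 37.5/5 = 7.5
  s[V,W] = ((2.5)·(0.6667) + (-0.5)·(0.6667) + (1.5)·(2.6667) + (2.5)·(-4.3333) + (-4.5)·(-1.3333) + (-1.5)·(1.6667)) / 5 = -2/5 = -0.4
  s[W,W] = ((0.6667)·(0.6667) + (0.6667)·(0.6667) + (2.6667)·(2.6667) + (-4.3333)·(-4.3333) + (-1.3333)·(-1.3333) + (1.6667)·(1.6667)) / 5 = 31.3333/5 = 6.2667
  Sample standard deviations s_i = √(s[i,i]):
  s(U) = √(4.9667) = 2.2286
  s(V) = √(7.5) = 2.7386
  s(W) = √(6.2667) = 2.5033

Step 3 — r_{ij} = s_{ij} / (s_i · s_j):
  r[U,U] = 1 (diagonal).
  r[U,V] = -3.1 / (2.2286 · 2.7386) = -3.1 / 6.1033 = -0.5079
  r[U,W] = -0.1333 / (2.2286 · 2.5033) = -0.1333 / 5.5789 = -0.0239
  r[V,V] = 1 (diagonal).
  r[V,W] = -0.4 / (2.7386 · 2.5033) = -0.4 / 6.8557 = -0.0583
  r[W,W] = 1 (diagonal).

R is symmetric with unit diagonal. Assembling:

R = [[1, -0.5079, -0.0239],
 [-0.5079, 1, -0.0583],
 [-0.0239, -0.0583, 1]]


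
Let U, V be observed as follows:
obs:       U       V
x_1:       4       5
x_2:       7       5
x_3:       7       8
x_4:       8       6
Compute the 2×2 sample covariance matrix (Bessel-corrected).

Step 1 — column means:
  mean(U) = (4 + 7 + 7 + 8) / 4 = 26/4 = 6.5
  mean(V) = (5 + 5 + 8 + 6) / 4 = 24/4 = 6

Step 2 — sample covariance S[i,j] = (1/(n-1)) · Σ_k (x_{k,i} - mean_i) · (x_{k,j} - mean_j), with n-1 = 3.
  S[U,U] = ((-2.5)·(-2.5) + (0.5)·(0.5) + (0.5)·(0.5) + (1.5)·(1.5)) / 3 = 9/3 = 3
  S[U,V] = ((-2.5)·(-1) + (0.5)·(-1) + (0.5)·(2) + (1.5)·(0)) / 3 = 3/3 = 1
  S[V,V] = ((-1)·(-1) + (-1)·(-1) + (2)·(2) + (0)·(0)) / 3 = 6/3 = 2

S is symmetric (S[j,i] = S[i,j]). Assembling:

S = [[3, 1],
 [1, 2]]


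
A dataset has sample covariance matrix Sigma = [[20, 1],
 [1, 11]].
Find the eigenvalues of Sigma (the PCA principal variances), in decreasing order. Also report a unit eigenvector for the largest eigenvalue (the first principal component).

Step 1 — characteristic polynomial of 2×2 Sigma:
  det(Sigma - λI) = λ² - trace · λ + det = 0.
  trace = 20 + 11 = 31, det = 20·11 - (1)² = 219.
Step 2 — discriminant:
  Δ = trace² - 4·det = 961 - 876 = 85.
Step 3 — eigenvalues:
  λ = (trace ± √Δ)/2 = (31 ± 9.2195)/2,
  λ_1 = 20.1098,  λ_2 = 10.8902.

Step 4 — unit eigenvector for λ_1: solve (Sigma - λ_1 I)v = 0. First row:
  (20 - 20.1098)·v_x + (1)·v_y = 0, i.e. (-0.1098)·v_x + (1)·v_y = 0,
  so v ∝ (b, λ_1 - a) = (1, 0.1098) = u.
  ||u|| = √((1)² + (0.1098)²) = √(1.012) ≈ 1.006,
  v_1 = u/||u|| ≈ (0.994, 0.1091) (||v_1|| = 1).

λ_1 = 20.1098,  λ_2 = 10.8902;  v_1 ≈ (0.994, 0.1091)


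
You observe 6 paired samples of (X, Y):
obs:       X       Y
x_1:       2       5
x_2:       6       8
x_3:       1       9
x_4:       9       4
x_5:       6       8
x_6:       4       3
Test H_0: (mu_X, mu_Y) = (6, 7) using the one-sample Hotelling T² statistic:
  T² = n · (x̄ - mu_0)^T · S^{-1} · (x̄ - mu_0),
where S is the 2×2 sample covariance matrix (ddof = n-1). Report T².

Step 1 — sample mean vector:
  mean(X) = (2 + 6 + 1 + 9 + 6 + 4) / 6 = 28/6 = 4.6667
  mean(Y) = (5 + 8 + 9 + 4 + 8 + 3) / 6 = 37/6 = 6.1667
  x̄ = (4.6667, 6.1667),  deviation x̄ - mu_0 = (4.6667, 6.1667) - (6, 7) = (-1.3333, -0.8333).

Step 2 — sample covariance matrix, S[i,j] = (1/(n-1)) · Σ_k (x_{k,i} - mean_i) · (x_{k,j} - mean_j), divisor n-1 = 5:
  S[X,X] = ((-2.6667)·(-2.6667) + (1.3333)·(1.3333) + (-3.6667)·(-3.6667) + (4.3333)·(4.3333) + (1.3333)·(1.3333) + (-0.6667)·(-0.6667)) / 5 = 43.3333/5 = 8.6667
  S[X,Y] = ((-2.6667)·(-1.1667) + (1.3333)·(1.8333) + (-3.6667)·(2.8333) + (4.3333)·(-2.1667) + (1.3333)·(1.8333) + (-0.6667)·(-3.1667)) / 5 = -9.6667/5 = -1.9333
  S[Y,Y] = ((-1.1667)·(-1.1667) + (1.8333)·(1.8333) + (2.8333)·(2.8333) + (-2.1667)·(-2.1667) + (1.8333)·(1.8333) + (-3.1667)·(-3.1667)) / 5 = 30.8333/5 = 6.1667
  S = [[8.6667, -1.9333],
 [-1.9333, 6.1667]].

Step 3 — invert S. det(S) = 8.6667·6.1667 - (-1.9333)² = 49.7067.
  S^{-1} = (1/det) · [[d, -b], [-b, a]] = [[0.1241, 0.0389],
 [0.0389, 0.1744]].

Step 4 — quadratic form (x̄ - mu_0)^T · S^{-1} · (x̄ - mu_0):
  S^{-1} · (x̄ - mu_0) = (-0.1978, -0.1972),
  (x̄ - mu_0)^T · [...] = (-1.3333)·(-0.1978) + (-0.8333)·(-0.1972) = 0.4281.

Step 5 — scale by n: T² = 6 · 0.4281 = 2.5684.

T² ≈ 2.5684


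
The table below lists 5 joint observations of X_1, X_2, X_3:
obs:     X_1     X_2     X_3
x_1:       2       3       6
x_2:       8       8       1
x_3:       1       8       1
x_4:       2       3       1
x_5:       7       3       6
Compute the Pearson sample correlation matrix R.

Step 1 — column means:
  mean(X_1) = (2 + 8 + 1 + 2 + 7) / 5 = 20/5 = 4
  mean(X_2) = (3 + 8 + 8 + 3 + 3) / 5 = 25/5 = 5
  mean(X_3) = (6 + 1 + 1 + 1 + 6) / 5 = 15/5 = 3

Step 2 — sample variances and covariances s[i,j] = (1/(n-1)) · Σ_k (x_{k,i} - mean_i) · (x_{k,j} - mean_j), with n-1 = 4:
  s[X_1,X_1] = ((-2)·(-2) + (4)·(4) + (-3)·(-3) + (-2)·(-2) + (3)·(3)) / 4 = 42/4 = 10.5
  s[X_1,X_2] = ((-2)·(-2) + (4)·(3) + (-3)·(3) + (-2)·(-2) + (3)·(-2)) / 4 = 5/4 = 1.25
  s[X_1,X_3] = ((-2)·(3) + (4)·(-2) + (-3)·(-2) + (-2)·(-2) + (3)·(3)) / 4 = 5/4 = 1.25
  s[X_2,X_2] = ((-2)·(-2) + (3)·(3) + (3)·(3) + (-2)·(-2) + (-2)·(-2)) / 4 = 30/4 = 7.5
  s[X_2,X_3] = ((-2)·(3) + (3)·(-2) + (3)·(-2) + (-2)·(-2) + (-2)·(3)) / 4 = -20/4 = -5
  s[X_3,X_3] = ((3)·(3) + (-2)·(-2) + (-2)·(-2) + (-2)·(-2) + (3)·(3)) / 4 = 30/4 = 7.5
  Sample standard deviations s_i = √(s[i,i]):
  s(X_1) = √(10.5) = 3.2404
  s(X_2) = √(7.5) = 2.7386
  s(X_3) = √(7.5) = 2.7386

Step 3 — r_{ij} = s_{ij} / (s_i · s_j):
  r[X_1,X_1] = 1 (diagonal).
  r[X_1,X_2] = 1.25 / (3.2404 · 2.7386) = 1.25 / 8.8741 = 0.1409
  r[X_1,X_3] = 1.25 / (3.2404 · 2.7386) = 1.25 / 8.8741 = 0.1409
  r[X_2,X_2] = 1 (diagonal).
  r[X_2,X_3] = -5 / (2.7386 · 2.7386) = -5 / 7.5 = -0.6667
  r[X_3,X_3] = 1 (diagonal).

R is symmetric with unit diagonal. Assembling:

R = [[1, 0.1409, 0.1409],
 [0.1409, 1, -0.6667],
 [0.1409, -0.6667, 1]]


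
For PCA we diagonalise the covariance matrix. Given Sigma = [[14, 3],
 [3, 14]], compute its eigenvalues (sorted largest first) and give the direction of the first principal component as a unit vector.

Step 1 — characteristic polynomial of 2×2 Sigma:
  det(Sigma - λI) = λ² - trace · λ + det = 0.
  trace = 14 + 14 = 28, det = 14·14 - (3)² = 187.
Step 2 — discriminant:
  Δ = trace² - 4·det = 784 - 748 = 36.
Step 3 — eigenvalues:
  λ = (trace ± √Δ)/2 = (28 ± 6)/2,
  λ_1 = 17,  λ_2 = 11.

Step 4 — unit eigenvector for λ_1: solve (Sigma - λ_1 I)v = 0. First row:
  (14 - 17)·v_x + (3)·v_y = 0, i.e. (-3)·v_x + (3)·v_y = 0,
  so v ∝ (b, λ_1 - a) = (3, 3) = u.
  ||u|| = √((3)² + (3)²) = √(18) ≈ 4.2426,
  v_1 = u/||u|| ≈ (0.7071, 0.7071) (||v_1|| = 1).

λ_1 = 17,  λ_2 = 11;  v_1 ≈ (0.7071, 0.7071)


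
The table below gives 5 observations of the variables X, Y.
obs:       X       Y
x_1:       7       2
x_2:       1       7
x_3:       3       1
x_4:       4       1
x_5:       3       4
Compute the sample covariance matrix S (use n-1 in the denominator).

Step 1 — column means:
  mean(X) = (7 + 1 + 3 + 4 + 3) / 5 = 18/5 = 3.6
  mean(Y) = (2 + 7 + 1 + 1 + 4) / 5 = 15/5 = 3

Step 2 — sample covariance S[i,j] = (1/(n-1)) · Σ_k (x_{k,i} - mean_i) · (x_{k,j} - mean_j), with n-1 = 4.
  S[X,X] = ((3.4)·(3.4) + (-2.6)·(-2.6) + (-0.6)·(-0.6) + (0.4)·(0.4) + (-0.6)·(-0.6)) / 4 = 19.2/4 = 4.8
  S[X,Y] = ((3.4)·(-1) + (-2.6)·(4) + (-0.6)·(-2) + (0.4)·(-2) + (-0.6)·(1)) / 4 = -14/4 = -3.5
  S[Y,Y] = ((-1)·(-1) + (4)·(4) + (-2)·(-2) + (-2)·(-2) + (1)·(1)) / 4 = 26/4 = 6.5

S is symmetric (S[j,i] = S[i,j]). Assembling:

S = [[4.8, -3.5],
 [-3.5, 6.5]]


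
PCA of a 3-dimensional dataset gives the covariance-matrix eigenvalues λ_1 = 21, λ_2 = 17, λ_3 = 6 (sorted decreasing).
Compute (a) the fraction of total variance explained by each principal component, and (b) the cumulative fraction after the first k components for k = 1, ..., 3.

Step 1 — total variance = trace(Sigma) = Σ λ_i = 21 + 17 + 6 = 44.

Step 2 — fraction explained by component i = λ_i / Σ λ:
  PC1: 21/44 = 0.4773
  PC2: 17/44 = 0.3864
  PC3: 6/44 = 0.1364

Step 3 — cumulative fraction after k components = (λ_1 + ... + λ_k) / Σ λ:
  k = 1: 21/44 = 0.4773
  k = 2: (21 + 17)/44 = 38/44 = 0.8636
  k = 3: (21 + 17 + 6)/44 = 44/44 = 1

Summary (fraction, with percent):

explained: PC1 0.4773 (47.73%), PC2 0.3864 (38.64%), PC3 0.1364 (13.64%);  cumulative: 0.4773, 0.8636, 1


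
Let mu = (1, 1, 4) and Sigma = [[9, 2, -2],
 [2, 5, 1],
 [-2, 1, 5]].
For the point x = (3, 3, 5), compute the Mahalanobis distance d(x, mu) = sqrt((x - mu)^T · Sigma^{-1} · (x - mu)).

Step 1 — centre the observation: (x - mu) = (2, 2, 1).

Step 2 — invert Sigma (cofactor / det for 3×3, or solve directly):
  Sigma^{-1} = [[0.1429, -0.0714, 0.0714],
 [-0.0714, 0.244, -0.0774],
 [0.0714, -0.0774, 0.244]].

Step 3 — form the quadratic (x - mu)^T · Sigma^{-1} · (x - mu):
  Sigma^{-1} · (x - mu) = (0.2143, 0.2679, 0.2321).
  (x - mu)^T · [Sigma^{-1} · (x - mu)] = (2)·(0.2143) + (2)·(0.2679) + (1)·(0.2321) = 1.1964.

Step 4 — take square root: d = √(1.1964) ≈ 1.0938.

d(x, mu) = √(1.1964) ≈ 1.0938


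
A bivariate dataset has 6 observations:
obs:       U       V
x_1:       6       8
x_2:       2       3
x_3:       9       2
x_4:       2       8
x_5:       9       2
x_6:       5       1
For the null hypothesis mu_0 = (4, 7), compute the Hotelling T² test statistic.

Step 1 — sample mean vector:
  mean(U) = (6 + 2 + 9 + 2 + 9 + 5) / 6 = 33/6 = 5.5
  mean(V) = (8 + 3 + 2 + 8 + 2 + 1) / 6 = 24/6 = 4
  x̄ = (5.5, 4),  deviation x̄ - mu_0 = (5.5, 4) - (4, 7) = (1.5, -3).

Step 2 — sample covariance matrix, S[i,j] = (1/(n-1)) · Σ_k (x_{k,i} - mean_i) · (x_{k,j} - mean_j), divisor n-1 = 5:
  S[U,U] = ((0.5)·(0.5) + (-3.5)·(-3.5) + (3.5)·(3.5) + (-3.5)·(-3.5) + (3.5)·(3.5) + (-0.5)·(-0.5)) / 5 = 49.5/5 = 9.9
  S[U,V] = ((0.5)·(4) + (-3.5)·(-1) + (3.5)·(-2) + (-3.5)·(4) + (3.5)·(-2) + (-0.5)·(-3)) / 5 = -21/5 = -4.2
  S[V,V] = ((4)·(4) + (-1)·(-1) + (-2)·(-2) + (4)·(4) + (-2)·(-2) + (-3)·(-3)) / 5 = 50/5 = 10
  S = [[9.9, -4.2],
 [-4.2, 10]].

Step 3 — invert S. det(S) = 9.9·10 - (-4.2)² = 81.36.
  S^{-1} = (1/det) · [[d, -b], [-b, a]] = [[0.1229, 0.0516],
 [0.0516, 0.1217]].

Step 4 — quadratic form (x̄ - mu_0)^T · S^{-1} · (x̄ - mu_0):
  S^{-1} · (x̄ - mu_0) = (0.0295, -0.2876),
  (x̄ - mu_0)^T · [...] = (1.5)·(0.0295) + (-3)·(-0.2876) = 0.9071.

Step 5 — scale by n: T² = 6 · 0.9071 = 5.4425.

T² ≈ 5.4425


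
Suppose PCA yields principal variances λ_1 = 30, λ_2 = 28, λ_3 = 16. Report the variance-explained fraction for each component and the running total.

Step 1 — total variance = trace(Sigma) = Σ λ_i = 30 + 28 + 16 = 74.

Step 2 — fraction explained by component i = λ_i / Σ λ:
  PC1: 30/74 = 0.4054
  PC2: 28/74 = 0.3784
  PC3: 16/74 = 0.2162

Step 3 — cumulative fraction after k components = (λ_1 + ... + λ_k) / Σ λ:
  k = 1: 30/74 = 0.4054
  k = 2: (30 + 28)/74 = 58/74 = 0.7838
  k = 3: (30 + 28 + 16)/74 = 74/74 = 1

Summary (fraction, with percent):

explained: PC1 0.4054 (40.54%), PC2 0.3784 (37.84%), PC3 0.2162 (21.62%);  cumulative: 0.4054, 0.7838, 1


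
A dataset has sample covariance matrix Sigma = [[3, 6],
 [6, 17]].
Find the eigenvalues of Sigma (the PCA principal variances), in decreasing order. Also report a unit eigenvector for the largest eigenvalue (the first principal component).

Step 1 — characteristic polynomial of 2×2 Sigma:
  det(Sigma - λI) = λ² - trace · λ + det = 0.
  trace = 3 + 17 = 20, det = 3·17 - (6)² = 15.
Step 2 — discriminant:
  Δ = trace² - 4·det = 400 - 60 = 340.
Step 3 — eigenvalues:
  λ = (trace ± √Δ)/2 = (20 ± 18.4391)/2,
  λ_1 = 19.2195,  λ_2 = 0.7805.

Step 4 — unit eigenvector for λ_1: solve (Sigma - λ_1 I)v = 0. First row:
  (3 - 19.2195)·v_x + (6)·v_y = 0, i.e. (-16.2195)·v_x + (6)·v_y = 0,
  so v ∝ (b, λ_1 - a) = (6, 16.2195) = u.
  ||u|| = √((6)² + (16.2195)²) = √(299.0736) ≈ 17.2937,
  v_1 = u/||u|| ≈ (0.3469, 0.9379) (||v_1|| = 1).

λ_1 = 19.2195,  λ_2 = 0.7805;  v_1 ≈ (0.3469, 0.9379)


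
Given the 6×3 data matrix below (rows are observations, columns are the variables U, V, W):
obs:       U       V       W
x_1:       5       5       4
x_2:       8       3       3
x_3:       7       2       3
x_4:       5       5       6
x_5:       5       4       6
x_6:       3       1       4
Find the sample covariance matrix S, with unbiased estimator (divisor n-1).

Step 1 — column means:
  mean(U) = (5 + 8 + 7 + 5 + 5 + 3) / 6 = 33/6 = 5.5
  mean(V) = (5 + 3 + 2 + 5 + 4 + 1) / 6 = 20/6 = 3.3333
  mean(W) = (4 + 3 + 3 + 6 + 6 + 4) / 6 = 26/6 = 4.3333

Step 2 — sample covariance S[i,j] = (1/(n-1)) · Σ_k (x_{k,i} - mean_i) · (x_{k,j} - mean_j), with n-1 = 5.
  S[U,U] = ((-0.5)·(-0.5) + (2.5)·(2.5) + (1.5)·(1.5) + (-0.5)·(-0.5) + (-0.5)·(-0.5) + (-2.5)·(-2.5)) / 5 = 15.5/5 = 3.1
  S[U,V] = ((-0.5)·(1.6667) + (2.5)·(-0.3333) + (1.5)·(-1.3333) + (-0.5)·(1.6667) + (-0.5)·(0.6667) + (-2.5)·(-2.3333)) / 5 = 1/5 = 0.2
  S[U,W] = ((-0.5)·(-0.3333) + (2.5)·(-1.3333) + (1.5)·(-1.3333) + (-0.5)·(1.6667) + (-0.5)·(1.6667) + (-2.5)·(-0.3333)) / 5 = -6/5 = -1.2
  S[V,V] = ((1.6667)·(1.6667) + (-0.3333)·(-0.3333) + (-1.3333)·(-1.3333) + (1.6667)·(1.6667) + (0.6667)·(0.6667) + (-2.3333)·(-2.3333)) / 5 = 13.3333/5 = 2.6667
  S[V,W] = ((1.6667)·(-0.3333) + (-0.3333)·(-1.3333) + (-1.3333)·(-1.3333) + (1.6667)·(1.6667) + (0.6667)·(1.6667) + (-2.3333)·(-0.3333)) / 5 = 6.3333/5 = 1.2667
  S[W,W] = ((-0.3333)·(-0.3333) + (-1.3333)·(-1.3333) + (-1.3333)·(-1.3333) + (1.6667)·(1.6667) + (1.6667)·(1.6667) + (-0.3333)·(-0.3333)) / 5 = 9.3333/5 = 1.8667

S is symmetric (S[j,i] = S[i,j]). Assembling:

S = [[3.1, 0.2, -1.2],
 [0.2, 2.6667, 1.2667],
 [-1.2, 1.2667, 1.8667]]


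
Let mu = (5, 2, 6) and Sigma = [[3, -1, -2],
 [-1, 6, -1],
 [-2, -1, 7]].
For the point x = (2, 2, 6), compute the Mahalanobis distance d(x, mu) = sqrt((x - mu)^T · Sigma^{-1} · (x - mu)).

Step 1 — centre the observation: (x - mu) = (-3, 0, 0).

Step 2 — invert Sigma (cofactor / det for 3×3, or solve directly):
  Sigma^{-1} = [[0.4659, 0.1023, 0.1477],
 [0.1023, 0.1932, 0.0568],
 [0.1477, 0.0568, 0.1932]].

Step 3 — form the quadratic (x - mu)^T · Sigma^{-1} · (x - mu):
  Sigma^{-1} · (x - mu) = (-1.3977, -0.3068, -0.4432).
  (x - mu)^T · [Sigma^{-1} · (x - mu)] = (-3)·(-1.3977) + (0)·(-0.3068) + (0)·(-0.4432) = 4.1932.

Step 4 — take square root: d = √(4.1932) ≈ 2.0477.

d(x, mu) = √(4.1932) ≈ 2.0477


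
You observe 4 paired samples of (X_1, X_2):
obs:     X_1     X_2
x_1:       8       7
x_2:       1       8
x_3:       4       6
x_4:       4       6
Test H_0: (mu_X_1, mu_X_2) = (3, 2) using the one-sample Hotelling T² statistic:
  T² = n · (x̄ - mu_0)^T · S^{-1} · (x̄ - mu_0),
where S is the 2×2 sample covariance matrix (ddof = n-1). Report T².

Step 1 — sample mean vector:
  mean(X_1) = (8 + 1 + 4 + 4) / 4 = 17/4 = 4.25
  mean(X_2) = (7 + 8 + 6 + 6) / 4 = 27/4 = 6.75
  x̄ = (4.25, 6.75),  deviation x̄ - mu_0 = (4.25, 6.75) - (3, 2) = (1.25, 4.75).

Step 2 — sample covariance matrix, S[i,j] = (1/(n-1)) · Σ_k (x_{k,i} - mean_i) · (x_{k,j} - mean_j), divisor n-1 = 3:
  S[X_1,X_1] = ((3.75)·(3.75) + (-3.25)·(-3.25) + (-0.25)·(-0.25) + (-0.25)·(-0.25)) / 3 = 24.75/3 = 8.25
  S[X_1,X_2] = ((3.75)·(0.25) + (-3.25)·(1.25) + (-0.25)·(-0.75) + (-0.25)·(-0.75)) / 3 = -2.75/3 = -0.9167
  S[X_2,X_2] = ((0.25)·(0.25) + (1.25)·(1.25) + (-0.75)·(-0.75) + (-0.75)·(-0.75)) / 3 = 2.75/3 = 0.9167
  S = [[8.25, -0.9167],
 [-0.9167, 0.9167]].

Step 3 — invert S. det(S) = 8.25·0.9167 - (-0.9167)² = 6.7222.
  S^{-1} = (1/det) · [[d, -b], [-b, a]] = [[0.1364, 0.1364],
 [0.1364, 1.2273]].

Step 4 — quadratic form (x̄ - mu_0)^T · S^{-1} · (x̄ - mu_0):
  S^{-1} · (x̄ - mu_0) = (0.8182, 6),
  (x̄ - mu_0)^T · [...] = (1.25)·(0.8182) + (4.75)·(6) = 29.5227.

Step 5 — scale by n: T² = 4 · 29.5227 = 118.0909.

T² ≈ 118.0909


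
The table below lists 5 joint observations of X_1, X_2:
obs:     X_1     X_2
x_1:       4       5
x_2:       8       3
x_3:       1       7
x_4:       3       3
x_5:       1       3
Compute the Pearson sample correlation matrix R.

Step 1 — column means:
  mean(X_1) = (4 + 8 + 1 + 3 + 1) / 5 = 17/5 = 3.4
  mean(X_2) = (5 + 3 + 7 + 3 + 3) / 5 = 21/5 = 4.2

Step 2 — sample variances and covariances s[i,j] = (1/(n-1)) · Σ_k (x_{k,i} - mean_i) · (x_{k,j} - mean_j), with n-1 = 4:
  s[X_1,X_1] = ((0.6)·(0.6) + (4.6)·(4.6) + (-2.4)·(-2.4) + (-0.4)·(-0.4) + (-2.4)·(-2.4)) / 4 = 33.2/4 = 8.3
  s[X_1,X_2] = ((0.6)·(0.8) + (4.6)·(-1.2) + (-2.4)·(2.8) + (-0.4)·(-1.2) + (-2.4)·(-1.2)) / 4 = -8.4/4 = -2.1
  s[X_2,X_2] = ((0.8)·(0.8) + (-1.2)·(-1.2) + (2.8)·(2.8) + (-1.2)·(-1.2) + (-1.2)·(-1.2)) / 4 = 12.8/4 = 3.2
  Sample standard deviations s_i = √(s[i,i]):
  s(X_1) = √(8.3) = 2.881
  s(X_2) = √(3.2) = 1.7889

Step 3 — r_{ij} = s_{ij} / (s_i · s_j):
  r[X_1,X_1] = 1 (diagonal).
  r[X_1,X_2] = -2.1 / (2.881 · 1.7889) = -2.1 / 5.1536 = -0.4075
  r[X_2,X_2] = 1 (diagonal).

R is symmetric with unit diagonal. Assembling:

R = [[1, -0.4075],
 [-0.4075, 1]]


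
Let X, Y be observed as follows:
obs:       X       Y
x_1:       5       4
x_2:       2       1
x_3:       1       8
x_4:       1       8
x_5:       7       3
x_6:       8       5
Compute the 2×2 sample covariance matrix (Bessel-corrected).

Step 1 — column means:
  mean(X) = (5 + 2 + 1 + 1 + 7 + 8) / 6 = 24/6 = 4
  mean(Y) = (4 + 1 + 8 + 8 + 3 + 5) / 6 = 29/6 = 4.8333

Step 2 — sample covariance S[i,j] = (1/(n-1)) · Σ_k (x_{k,i} - mean_i) · (x_{k,j} - mean_j), with n-1 = 5.
  S[X,X] = ((1)·(1) + (-2)·(-2) + (-3)·(-3) + (-3)·(-3) + (3)·(3) + (4)·(4)) / 5 = 48/5 = 9.6
  S[X,Y] = ((1)·(-0.8333) + (-2)·(-3.8333) + (-3)·(3.1667) + (-3)·(3.1667) + (3)·(-1.8333) + (4)·(0.1667)) / 5 = -17/5 = -3.4
  S[Y,Y] = ((-0.8333)·(-0.8333) + (-3.8333)·(-3.8333) + (3.1667)·(3.1667) + (3.1667)·(3.1667) + (-1.8333)·(-1.8333) + (0.1667)·(0.1667)) / 5 = 38.8333/5 = 7.7667

S is symmetric (S[j,i] = S[i,j]). Assembling:

S = [[9.6, -3.4],
 [-3.4, 7.7667]]


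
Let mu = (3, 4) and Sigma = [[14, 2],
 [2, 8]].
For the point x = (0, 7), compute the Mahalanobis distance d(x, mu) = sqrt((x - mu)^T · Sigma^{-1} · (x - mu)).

Step 1 — centre the observation: (x - mu) = (-3, 3).

Step 2 — invert Sigma. det(Sigma) = 14·8 - (2)² = 108.
  Sigma^{-1} = (1/det) · [[d, -b], [-b, a]] = [[0.0741, -0.0185],
 [-0.0185, 0.1296]].

Step 3 — form the quadratic (x - mu)^T · Sigma^{-1} · (x - mu):
  Sigma^{-1} · (x - mu) = (-0.2778, 0.4444).
  (x - mu)^T · [Sigma^{-1} · (x - mu)] = (-3)·(-0.2778) + (3)·(0.4444) = 2.1667.

Step 4 — take square root: d = √(2.1667) ≈ 1.472.

d(x, mu) = √(2.1667) ≈ 1.472


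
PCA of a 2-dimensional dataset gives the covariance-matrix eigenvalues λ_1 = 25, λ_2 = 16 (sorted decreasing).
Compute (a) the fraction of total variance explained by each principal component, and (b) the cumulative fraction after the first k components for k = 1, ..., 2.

Step 1 — total variance = trace(Sigma) = Σ λ_i = 25 + 16 = 41.

Step 2 — fraction explained by component i = λ_i / Σ λ:
  PC1: 25/41 = 0.6098
  PC2: 16/41 = 0.3902

Step 3 — cumulative fraction after k components = (λ_1 + ... + λ_k) / Σ λ:
  k = 1: 25/41 = 0.6098
  k = 2: (25 + 16)/41 = 41/41 = 1

Summary (fraction, with percent):

explained: PC1 0.6098 (60.98%), PC2 0.3902 (39.02%);  cumulative: 0.6098, 1
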